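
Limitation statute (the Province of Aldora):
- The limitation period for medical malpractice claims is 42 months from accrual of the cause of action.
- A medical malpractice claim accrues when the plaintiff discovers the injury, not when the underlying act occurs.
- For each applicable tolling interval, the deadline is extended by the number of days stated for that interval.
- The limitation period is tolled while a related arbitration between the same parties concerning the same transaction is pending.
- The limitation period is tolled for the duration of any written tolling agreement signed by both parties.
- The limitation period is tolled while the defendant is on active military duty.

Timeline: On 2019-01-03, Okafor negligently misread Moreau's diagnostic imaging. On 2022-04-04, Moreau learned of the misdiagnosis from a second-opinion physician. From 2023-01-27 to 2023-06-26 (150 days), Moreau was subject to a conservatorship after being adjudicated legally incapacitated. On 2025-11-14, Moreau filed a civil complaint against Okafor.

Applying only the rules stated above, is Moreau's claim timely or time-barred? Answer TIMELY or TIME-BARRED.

TIME-BARRED

The claim did not accrue until Moreau discovered the injury on 2022-04-04; the 2019-01-03 act date does not start the clock under the stated rule.
Adding the 42 months base period to 2022-04-04 gives a deadline of 2025-10-04, before any tolling.
Although the plaintiff's incapacity ran from 2023-01-27 to 2023-06-26, the stated rules do not make that a tolling event, so it is disregarded.
Filing on 2025-11-14 missed the 2025-10-04 deadline — the action is time-barred.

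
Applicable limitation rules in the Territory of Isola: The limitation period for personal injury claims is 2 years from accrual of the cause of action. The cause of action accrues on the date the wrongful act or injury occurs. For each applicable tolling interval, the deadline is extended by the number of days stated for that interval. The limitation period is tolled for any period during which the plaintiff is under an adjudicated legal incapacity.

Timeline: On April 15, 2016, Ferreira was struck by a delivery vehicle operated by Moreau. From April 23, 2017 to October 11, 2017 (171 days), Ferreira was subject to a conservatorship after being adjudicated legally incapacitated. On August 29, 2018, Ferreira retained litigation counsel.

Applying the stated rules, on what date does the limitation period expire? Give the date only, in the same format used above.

October 3, 2018

The limitation period began to run on April 15, 2016.
Adding the 2 years base period to April 15, 2016 gives a deadline of April 15, 2018, before any tolling.
The period was tolled for 171 days by the plaintiff's legal incapacity (April 23, 2017 to October 11, 2017), pushing the deadline to October 3, 2018.
Nothing else in the chronology tolls or restarts the period.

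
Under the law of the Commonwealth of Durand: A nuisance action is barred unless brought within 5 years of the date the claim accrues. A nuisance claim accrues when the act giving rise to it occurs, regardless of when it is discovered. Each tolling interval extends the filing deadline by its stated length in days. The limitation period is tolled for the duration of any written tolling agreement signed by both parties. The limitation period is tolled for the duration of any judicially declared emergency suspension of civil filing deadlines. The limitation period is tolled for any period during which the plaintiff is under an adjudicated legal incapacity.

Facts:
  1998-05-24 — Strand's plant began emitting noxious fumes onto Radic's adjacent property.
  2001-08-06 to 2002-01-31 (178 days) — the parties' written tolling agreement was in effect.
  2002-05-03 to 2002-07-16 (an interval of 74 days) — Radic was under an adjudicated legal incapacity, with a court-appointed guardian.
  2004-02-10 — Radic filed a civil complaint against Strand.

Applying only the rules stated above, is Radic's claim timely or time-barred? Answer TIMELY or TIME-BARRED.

TIME-BARRED

The limitation period began to run on 1998-05-24.
The untolled deadline — 5 years after 1998-05-24 — is 2003-05-24.
The written tolling agreement from 2001-08-06 to 2002-01-31 tolled the period for 178 days, extending the deadline to 2003-11-18.
The period was tolled for 74 days by the plaintiff's legal incapacity (2002-05-03 to 2002-07-16), pushing the deadline to 2004-01-31.
Filing on 2004-02-10 missed the 2004-01-31 deadline — the action is time-barred.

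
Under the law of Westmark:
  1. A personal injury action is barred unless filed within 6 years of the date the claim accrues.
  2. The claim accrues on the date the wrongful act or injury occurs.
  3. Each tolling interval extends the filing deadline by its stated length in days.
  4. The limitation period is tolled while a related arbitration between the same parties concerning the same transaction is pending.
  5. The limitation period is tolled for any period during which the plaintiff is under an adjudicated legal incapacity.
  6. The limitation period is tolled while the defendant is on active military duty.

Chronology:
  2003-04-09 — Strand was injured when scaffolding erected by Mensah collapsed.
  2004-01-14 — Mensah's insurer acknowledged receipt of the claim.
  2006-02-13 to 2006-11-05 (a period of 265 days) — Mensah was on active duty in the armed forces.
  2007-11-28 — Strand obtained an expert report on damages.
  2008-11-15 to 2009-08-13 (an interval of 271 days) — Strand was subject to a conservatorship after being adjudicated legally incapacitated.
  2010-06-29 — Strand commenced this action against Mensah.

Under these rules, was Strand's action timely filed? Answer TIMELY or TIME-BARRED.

The limitation period began to run on 2003-04-09.
The untolled deadline — 6 years after 2003-04-09 — is 2009-04-09.
The defendant's active military service from 2006-02-13 to 2006-11-05 tolled the period for 265 days, extending the deadline to 2009-12-30.
The plaintiff's legal incapacity from 2008-11-15 to 2009-08-13 tolled the period for 271 days, extending the deadline to 2010-09-27.
Nothing else in the chronology tolls or restarts the period.
Strand filed on 2010-06-29, before the 2010-09-27 deadline, so the action is timely.

TIMELY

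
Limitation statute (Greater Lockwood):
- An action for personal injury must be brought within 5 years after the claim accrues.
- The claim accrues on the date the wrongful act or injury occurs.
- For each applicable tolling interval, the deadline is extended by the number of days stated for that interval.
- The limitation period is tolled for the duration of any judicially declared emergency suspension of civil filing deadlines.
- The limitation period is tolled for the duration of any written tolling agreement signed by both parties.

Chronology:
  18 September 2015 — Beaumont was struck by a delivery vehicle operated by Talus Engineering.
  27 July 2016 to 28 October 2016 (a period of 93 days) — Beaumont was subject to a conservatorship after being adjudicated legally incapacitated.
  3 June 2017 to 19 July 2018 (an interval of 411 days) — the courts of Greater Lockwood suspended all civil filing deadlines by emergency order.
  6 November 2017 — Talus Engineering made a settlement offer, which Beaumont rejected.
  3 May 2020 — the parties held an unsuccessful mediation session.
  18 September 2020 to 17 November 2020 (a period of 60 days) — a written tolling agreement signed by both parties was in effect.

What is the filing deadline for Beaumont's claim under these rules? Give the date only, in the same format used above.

The claim accrued on 18 September 2015, the date of the act.
5 years from 18 September 2015 is 18 September 2020.
The period was tolled for 411 days by the emergency suspension of filing deadlines (3 June 2017 to 19 July 2018), pushing the deadline to 3 November 2021.
The period was tolled for 60 days by the written tolling agreement (18 September 2020 to 17 November 2020), pushing the deadline to 2 January 2022.
The plaintiff's legal incapacity from 27 July 2016 to 28 October 2016 does not toll the period, because no stated rule makes the plaintiff's incapacity a tolling event.
Nothing else in the chronology tolls or restarts the period.

2 January 2022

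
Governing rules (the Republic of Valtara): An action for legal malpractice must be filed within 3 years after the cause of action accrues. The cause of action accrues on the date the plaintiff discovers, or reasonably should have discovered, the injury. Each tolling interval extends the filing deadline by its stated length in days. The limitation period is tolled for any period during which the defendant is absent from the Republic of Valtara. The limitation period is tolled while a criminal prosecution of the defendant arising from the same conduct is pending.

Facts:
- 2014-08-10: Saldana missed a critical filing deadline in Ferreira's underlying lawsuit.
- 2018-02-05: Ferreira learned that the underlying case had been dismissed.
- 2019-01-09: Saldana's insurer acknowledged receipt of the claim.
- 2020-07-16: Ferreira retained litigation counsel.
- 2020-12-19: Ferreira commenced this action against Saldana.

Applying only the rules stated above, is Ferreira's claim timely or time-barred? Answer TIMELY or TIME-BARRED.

Accrual is tied to discovery, so the period began on 2018-02-05 rather than on 2014-08-10 when the act occurred.
3 years from 2018-02-05 is 2021-02-05.
None of the other events listed affects the running of the period under the stated rules.
The 2020-12-19 filing precedes the 2021-02-05 deadline; the claim is timely.

TIMELY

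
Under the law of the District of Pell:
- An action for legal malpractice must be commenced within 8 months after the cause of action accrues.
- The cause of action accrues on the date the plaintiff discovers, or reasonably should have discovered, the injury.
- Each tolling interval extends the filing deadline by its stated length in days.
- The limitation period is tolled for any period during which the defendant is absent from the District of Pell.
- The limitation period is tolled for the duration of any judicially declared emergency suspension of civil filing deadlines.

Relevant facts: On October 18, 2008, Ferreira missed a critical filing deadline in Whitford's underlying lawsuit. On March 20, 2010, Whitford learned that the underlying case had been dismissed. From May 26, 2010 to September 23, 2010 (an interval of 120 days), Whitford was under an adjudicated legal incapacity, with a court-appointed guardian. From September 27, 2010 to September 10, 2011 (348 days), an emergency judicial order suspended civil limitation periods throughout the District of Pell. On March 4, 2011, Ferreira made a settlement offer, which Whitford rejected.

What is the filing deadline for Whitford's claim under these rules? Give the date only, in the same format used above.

November 3, 2011

Accrual is tied to discovery, so the period began on March 20, 2010 rather than on October 18, 2008 when the act occurred.
The untolled deadline — 8 months after March 20, 2010 — is November 20, 2010.
The period was tolled for 348 days by the emergency suspension of filing deadlines (September 27, 2010 to September 10, 2011), pushing the deadline to November 3, 2011.
No stated provision tolls the period for the plaintiff's incapacity, so the interval from May 26, 2010 to September 23, 2010 has no effect on the deadline.
The other events in the timeline have no effect on the limitation period under the stated rules.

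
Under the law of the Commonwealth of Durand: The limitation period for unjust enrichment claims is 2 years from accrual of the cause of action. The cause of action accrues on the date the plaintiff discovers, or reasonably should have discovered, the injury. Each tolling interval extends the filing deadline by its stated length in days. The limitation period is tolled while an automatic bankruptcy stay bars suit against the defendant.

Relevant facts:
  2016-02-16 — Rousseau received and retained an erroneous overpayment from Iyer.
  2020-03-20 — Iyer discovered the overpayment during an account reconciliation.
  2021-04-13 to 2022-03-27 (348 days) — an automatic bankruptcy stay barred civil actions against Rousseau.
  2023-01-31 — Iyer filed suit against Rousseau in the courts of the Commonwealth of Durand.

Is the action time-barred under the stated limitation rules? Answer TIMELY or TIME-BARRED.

TIMELY

The claim did not accrue until Iyer discovered the injury on 2020-03-20; the 2016-02-16 act date does not start the clock under the stated rule.
Adding the 2 years base period to 2020-03-20 gives a deadline of 2022-03-20, before any tolling.
The automatic bankruptcy stay from 2021-04-13 to 2022-03-27 tolled the period for 348 days, extending the deadline to 2023-03-03.
Filing on 2023-01-31 beat the 2023-03-03 deadline — the action is timely.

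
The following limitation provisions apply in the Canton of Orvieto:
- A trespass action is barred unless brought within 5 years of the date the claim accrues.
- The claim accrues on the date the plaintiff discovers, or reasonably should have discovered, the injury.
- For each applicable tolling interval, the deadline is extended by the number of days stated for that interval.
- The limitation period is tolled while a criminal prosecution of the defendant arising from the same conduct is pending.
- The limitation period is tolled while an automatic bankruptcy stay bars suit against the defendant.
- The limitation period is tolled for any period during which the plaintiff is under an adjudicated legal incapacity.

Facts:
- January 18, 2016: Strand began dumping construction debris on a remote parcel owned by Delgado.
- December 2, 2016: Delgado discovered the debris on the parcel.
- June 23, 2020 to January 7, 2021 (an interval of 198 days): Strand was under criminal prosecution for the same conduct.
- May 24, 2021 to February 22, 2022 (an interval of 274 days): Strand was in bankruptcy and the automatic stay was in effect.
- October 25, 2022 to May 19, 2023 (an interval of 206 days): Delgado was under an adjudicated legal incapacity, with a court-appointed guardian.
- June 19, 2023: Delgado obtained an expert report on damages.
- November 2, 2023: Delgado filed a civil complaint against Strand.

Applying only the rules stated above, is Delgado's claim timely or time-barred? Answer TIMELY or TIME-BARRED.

TIME-BARRED

Under the discovery rule, the claim accrued on December 2, 2016, when Delgado discovered the injury — not on the January 18, 2016 date of the underlying act.
Adding the 5 years base period to December 2, 2016 gives a deadline of December 2, 2021, before any tolling.
Because the pending criminal prosecution ran from June 23, 2020 to January 7, 2021, the deadline is extended by 198 days to June 18, 2022.
The automatic bankruptcy stay from May 24, 2021 to February 22, 2022 tolled the period for 274 days, extending the deadline to March 19, 2023.
Because the plaintiff's legal incapacity ran from October 25, 2022 to May 19, 2023, the deadline is extended by 206 days to October 11, 2023.
None of the other events listed affects the running of the period under the stated rules.
Delgado filed on November 2, 2023, after the October 11, 2023 deadline, so the action is time-barred.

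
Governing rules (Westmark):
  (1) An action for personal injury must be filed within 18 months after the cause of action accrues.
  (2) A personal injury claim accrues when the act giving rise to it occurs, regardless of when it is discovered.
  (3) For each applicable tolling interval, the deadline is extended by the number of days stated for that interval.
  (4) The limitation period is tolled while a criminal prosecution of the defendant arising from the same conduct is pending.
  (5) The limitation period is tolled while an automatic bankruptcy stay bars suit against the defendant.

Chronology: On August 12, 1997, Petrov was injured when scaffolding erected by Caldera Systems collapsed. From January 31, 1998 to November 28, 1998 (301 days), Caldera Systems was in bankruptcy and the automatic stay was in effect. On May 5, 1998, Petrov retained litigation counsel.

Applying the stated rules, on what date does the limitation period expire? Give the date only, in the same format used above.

The limitation period began to run on August 12, 1997.
The untolled deadline — 18 months after August 12, 1997 — is February 12, 1999.
Because the automatic bankruptcy stay ran from January 31, 1998 to November 28, 1998, the deadline is extended by 301 days to December 10, 1999.
None of the other events listed affects the running of the period under the stated rules.

December 10, 1999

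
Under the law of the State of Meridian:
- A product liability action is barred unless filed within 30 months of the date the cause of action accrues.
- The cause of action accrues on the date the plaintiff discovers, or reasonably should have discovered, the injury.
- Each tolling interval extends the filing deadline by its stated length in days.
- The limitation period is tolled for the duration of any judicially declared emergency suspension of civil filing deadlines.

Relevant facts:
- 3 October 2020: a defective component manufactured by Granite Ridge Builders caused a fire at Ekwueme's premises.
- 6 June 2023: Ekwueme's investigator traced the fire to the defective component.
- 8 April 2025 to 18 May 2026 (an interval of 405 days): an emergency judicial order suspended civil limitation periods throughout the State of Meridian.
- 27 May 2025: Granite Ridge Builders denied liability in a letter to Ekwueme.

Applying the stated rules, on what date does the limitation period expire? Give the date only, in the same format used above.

15 January 2027

Under the discovery rule, the claim accrued on 6 June 2023, when Ekwueme discovered the injury — not on the 3 October 2020 date of the underlying act.
Adding the 30 months base period to 6 June 2023 gives a deadline of 6 December 2025, before any tolling.
The period was tolled for 405 days by the emergency suspension of filing deadlines (8 April 2025 to 18 May 2026), pushing the deadline to 15 January 2027.
None of the other events listed affects the running of the period under the stated rules.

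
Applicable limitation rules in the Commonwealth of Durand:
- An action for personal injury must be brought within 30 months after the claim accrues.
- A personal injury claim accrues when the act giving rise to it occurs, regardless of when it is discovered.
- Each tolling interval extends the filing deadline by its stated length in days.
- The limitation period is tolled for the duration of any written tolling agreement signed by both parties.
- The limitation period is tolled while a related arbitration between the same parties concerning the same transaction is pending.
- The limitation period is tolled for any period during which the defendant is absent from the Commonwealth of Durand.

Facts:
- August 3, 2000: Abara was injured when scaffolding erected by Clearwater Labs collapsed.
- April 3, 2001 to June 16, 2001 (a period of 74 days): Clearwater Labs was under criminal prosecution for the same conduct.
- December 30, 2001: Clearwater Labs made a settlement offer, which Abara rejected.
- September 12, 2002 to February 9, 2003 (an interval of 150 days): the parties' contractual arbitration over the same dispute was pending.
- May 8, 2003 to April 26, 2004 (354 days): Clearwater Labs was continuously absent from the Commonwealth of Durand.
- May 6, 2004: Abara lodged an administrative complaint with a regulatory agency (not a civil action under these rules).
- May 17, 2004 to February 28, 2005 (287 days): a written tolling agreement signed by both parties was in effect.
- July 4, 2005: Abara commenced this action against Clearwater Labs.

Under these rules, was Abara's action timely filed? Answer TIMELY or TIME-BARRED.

TIME-BARRED

The limitation period began to run on August 3, 2000.
30 months from August 3, 2000 is February 3, 2003.
The pending related arbitration from September 12, 2002 to February 9, 2003 tolled the period for 150 days, extending the deadline to July 3, 2003.
Because the defendant's absence from the jurisdiction ran from May 8, 2003 to April 26, 2004, the deadline is extended by 354 days to June 21, 2004.
The written tolling agreement from May 17, 2004 to February 28, 2005 tolled the period for 287 days, extending the deadline to April 4, 2005.
Although a criminal prosecution ran from April 3, 2001 to June 16, 2001, the stated rules do not make that a tolling event, so it is disregarded.
Nothing else in the chronology tolls or restarts the period.
Abara filed on July 4, 2005, after the April 4, 2005 deadline, so the action is time-barred.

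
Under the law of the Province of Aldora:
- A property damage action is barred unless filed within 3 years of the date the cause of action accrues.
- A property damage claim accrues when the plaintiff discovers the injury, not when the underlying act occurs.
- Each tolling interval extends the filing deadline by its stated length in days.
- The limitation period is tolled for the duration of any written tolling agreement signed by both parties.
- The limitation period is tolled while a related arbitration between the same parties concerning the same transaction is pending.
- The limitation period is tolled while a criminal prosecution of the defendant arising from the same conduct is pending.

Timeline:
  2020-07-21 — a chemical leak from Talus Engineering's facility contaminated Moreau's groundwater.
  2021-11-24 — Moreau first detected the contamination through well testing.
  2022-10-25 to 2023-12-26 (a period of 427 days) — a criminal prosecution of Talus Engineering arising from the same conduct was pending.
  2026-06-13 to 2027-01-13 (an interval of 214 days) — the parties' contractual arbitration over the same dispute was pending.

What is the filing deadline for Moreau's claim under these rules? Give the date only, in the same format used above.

2026-01-25

Under the discovery rule, the claim accrued on 2021-11-24, when Moreau discovered the injury — not on the 2020-07-21 date of the underlying act.
Adding the 3 years base period to 2021-11-24 gives a deadline of 2024-11-24, before any tolling.
The pending criminal prosecution from 2022-10-25 to 2023-12-26 tolled the period for 427 days, extending the deadline to 2026-01-25.
The pending related arbitration starting 2026-06-13 came too late — the period had run on 2026-01-25 — and so does not extend the deadline.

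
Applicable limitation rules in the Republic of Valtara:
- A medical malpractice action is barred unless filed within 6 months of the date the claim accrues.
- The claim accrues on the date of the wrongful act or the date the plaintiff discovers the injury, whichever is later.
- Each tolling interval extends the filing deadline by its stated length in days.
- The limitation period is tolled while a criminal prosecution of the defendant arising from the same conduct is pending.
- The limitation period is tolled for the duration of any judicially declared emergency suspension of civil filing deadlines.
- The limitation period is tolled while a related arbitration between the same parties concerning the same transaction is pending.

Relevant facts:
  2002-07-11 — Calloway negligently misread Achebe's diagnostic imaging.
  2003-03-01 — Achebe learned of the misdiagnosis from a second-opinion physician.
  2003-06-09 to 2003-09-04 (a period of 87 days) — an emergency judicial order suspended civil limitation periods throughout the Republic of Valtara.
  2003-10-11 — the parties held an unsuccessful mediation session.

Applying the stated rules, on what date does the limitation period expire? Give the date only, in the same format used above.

2003-11-27

The claim accrued on 2003-03-01 — the later of the 2002-07-11 act and the 2003-03-01 discovery.
The untolled deadline — 6 months after 2003-03-01 — is 2003-09-01.
The period was tolled for 87 days by the emergency suspension of filing deadlines (2003-06-09 to 2003-09-04), pushing the deadline to 2003-11-27.
Nothing else in the chronology tolls or restarts the period.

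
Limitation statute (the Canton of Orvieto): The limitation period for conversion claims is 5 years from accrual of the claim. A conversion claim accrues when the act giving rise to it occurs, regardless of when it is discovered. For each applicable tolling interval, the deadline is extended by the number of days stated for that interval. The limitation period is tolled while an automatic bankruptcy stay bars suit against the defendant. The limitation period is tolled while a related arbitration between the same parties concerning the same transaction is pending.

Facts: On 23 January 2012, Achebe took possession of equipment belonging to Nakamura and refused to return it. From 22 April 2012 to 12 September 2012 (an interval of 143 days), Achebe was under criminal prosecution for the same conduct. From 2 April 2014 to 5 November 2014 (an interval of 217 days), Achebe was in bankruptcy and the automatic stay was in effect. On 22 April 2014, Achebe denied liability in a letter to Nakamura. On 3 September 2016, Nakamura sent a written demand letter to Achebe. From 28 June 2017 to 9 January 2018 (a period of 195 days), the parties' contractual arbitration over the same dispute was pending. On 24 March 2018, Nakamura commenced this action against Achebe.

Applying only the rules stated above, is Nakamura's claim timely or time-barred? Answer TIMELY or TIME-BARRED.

TIME-BARRED

The claim accrued on 23 January 2012, the date of the act.
The untolled deadline — 5 years after 23 January 2012 — is 23 January 2017.
The period was tolled for 217 days by the automatic bankruptcy stay (2 April 2014 to 5 November 2014), pushing the deadline to 28 August 2017.
The period was tolled for 195 days by the pending related arbitration (28 June 2017 to 9 January 2018), pushing the deadline to 11 March 2018.
The pending criminal prosecution from 22 April 2012 to 12 September 2012 does not toll the period, because no stated rule makes a criminal prosecution a tolling event.
The other events in the timeline have no effect on the limitation period under the stated rules.
Filing on 24 March 2018 missed the 11 March 2018 deadline — the action is time-barred.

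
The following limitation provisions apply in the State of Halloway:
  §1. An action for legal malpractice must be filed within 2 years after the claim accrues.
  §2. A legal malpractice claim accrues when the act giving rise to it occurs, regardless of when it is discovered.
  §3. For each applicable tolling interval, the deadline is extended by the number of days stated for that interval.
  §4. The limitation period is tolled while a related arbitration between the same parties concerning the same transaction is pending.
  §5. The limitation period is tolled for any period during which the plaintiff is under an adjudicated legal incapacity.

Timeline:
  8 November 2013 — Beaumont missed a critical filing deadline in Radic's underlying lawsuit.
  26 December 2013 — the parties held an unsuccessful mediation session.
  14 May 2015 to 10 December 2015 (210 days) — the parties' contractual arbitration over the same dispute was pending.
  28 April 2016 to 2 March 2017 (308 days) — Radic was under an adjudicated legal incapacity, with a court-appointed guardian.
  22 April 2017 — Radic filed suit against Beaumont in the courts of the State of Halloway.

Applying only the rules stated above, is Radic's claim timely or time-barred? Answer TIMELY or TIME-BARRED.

The limitation period began to run on 8 November 2013.
Adding the 2 years base period to 8 November 2013 gives a deadline of 8 November 2015, before any tolling.
Because the pending related arbitration ran from 14 May 2015 to 10 December 2015, the deadline is extended by 210 days to 5 June 2016.
The period was tolled for 308 days by the plaintiff's legal incapacity (28 April 2016 to 2 March 2017), pushing the deadline to 9 April 2017.
The other events in the timeline have no effect on the limitation period under the stated rules.
The 22 April 2017 filing falls after the 9 April 2017 deadline; the claim is time-barred.

TIME-BARRED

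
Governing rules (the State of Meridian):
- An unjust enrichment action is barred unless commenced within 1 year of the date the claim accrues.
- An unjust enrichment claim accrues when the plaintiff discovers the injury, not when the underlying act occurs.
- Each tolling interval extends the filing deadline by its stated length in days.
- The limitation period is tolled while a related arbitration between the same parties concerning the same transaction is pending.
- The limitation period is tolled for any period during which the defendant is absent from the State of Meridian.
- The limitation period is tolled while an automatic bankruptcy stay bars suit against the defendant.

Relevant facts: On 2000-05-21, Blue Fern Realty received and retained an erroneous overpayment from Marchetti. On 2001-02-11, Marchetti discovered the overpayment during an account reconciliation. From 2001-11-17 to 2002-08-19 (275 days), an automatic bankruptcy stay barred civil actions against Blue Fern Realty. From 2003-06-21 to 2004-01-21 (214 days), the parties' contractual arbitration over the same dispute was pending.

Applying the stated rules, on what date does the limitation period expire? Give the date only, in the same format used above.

2002-11-13

Accrual is tied to discovery, so the period began on 2001-02-11 rather than on 2000-05-21 when the act occurred.
Adding the 1 year base period to 2001-02-11 gives a deadline of 2002-02-11, before any tolling.
The period was tolled for 275 days by the automatic bankruptcy stay (2001-11-17 to 2002-08-19), pushing the deadline to 2002-11-13.
The pending related arbitration starting 2003-06-21 came too late — the period had run on 2002-11-13 — and so does not extend the deadline.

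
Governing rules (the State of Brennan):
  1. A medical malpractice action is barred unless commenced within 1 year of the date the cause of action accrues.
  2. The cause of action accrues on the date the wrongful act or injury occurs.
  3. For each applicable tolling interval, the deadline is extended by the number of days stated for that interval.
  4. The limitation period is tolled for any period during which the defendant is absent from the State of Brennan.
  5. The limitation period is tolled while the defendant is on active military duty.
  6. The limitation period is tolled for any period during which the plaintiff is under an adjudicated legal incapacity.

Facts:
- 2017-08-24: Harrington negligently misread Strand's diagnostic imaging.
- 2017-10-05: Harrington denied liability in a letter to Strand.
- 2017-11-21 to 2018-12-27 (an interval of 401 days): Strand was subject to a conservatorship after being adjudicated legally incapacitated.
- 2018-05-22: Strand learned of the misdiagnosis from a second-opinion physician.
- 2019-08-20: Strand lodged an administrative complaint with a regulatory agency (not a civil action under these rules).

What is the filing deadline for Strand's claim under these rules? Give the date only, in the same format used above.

2019-09-29

The claim accrued on 2017-08-24, when the wrongful act occurred; under the stated occurrence rule the 2018-05-22 discovery does not delay accrual.
Adding the 1 year base period to 2017-08-24 gives a deadline of 2018-08-24, before any tolling.
The period was tolled for 401 days by the plaintiff's legal incapacity (2017-11-21 to 2018-12-27), pushing the deadline to 2019-09-29.
Nothing else in the chronology tolls or restarts the period.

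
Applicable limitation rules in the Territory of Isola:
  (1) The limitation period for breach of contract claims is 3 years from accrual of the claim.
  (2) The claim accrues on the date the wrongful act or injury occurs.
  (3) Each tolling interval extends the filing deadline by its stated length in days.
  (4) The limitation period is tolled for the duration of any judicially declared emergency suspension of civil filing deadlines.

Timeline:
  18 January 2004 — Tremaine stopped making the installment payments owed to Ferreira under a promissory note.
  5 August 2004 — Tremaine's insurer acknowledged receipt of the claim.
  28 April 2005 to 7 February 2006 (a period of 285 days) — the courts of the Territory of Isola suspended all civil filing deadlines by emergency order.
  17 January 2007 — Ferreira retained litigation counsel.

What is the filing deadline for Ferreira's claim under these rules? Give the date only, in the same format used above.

30 October 2007

The claim accrued on 18 January 2004, when the wrongful act occurred.
3 years from 18 January 2004 is 18 January 2007.
The period was tolled for 285 days by the emergency suspension of filing deadlines (28 April 2005 to 7 February 2006), pushing the deadline to 30 October 2007.
None of the other events listed affects the running of the period under the stated rules.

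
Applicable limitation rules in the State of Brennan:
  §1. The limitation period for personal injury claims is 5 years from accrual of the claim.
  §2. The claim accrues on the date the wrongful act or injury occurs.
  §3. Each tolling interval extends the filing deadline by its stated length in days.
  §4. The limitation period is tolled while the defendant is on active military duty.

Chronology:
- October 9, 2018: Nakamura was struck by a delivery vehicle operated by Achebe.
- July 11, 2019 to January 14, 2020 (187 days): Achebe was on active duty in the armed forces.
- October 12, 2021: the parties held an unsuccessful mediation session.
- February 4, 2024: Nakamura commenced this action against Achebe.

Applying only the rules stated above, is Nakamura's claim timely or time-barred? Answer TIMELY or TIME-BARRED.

The limitation period began to run on October 9, 2018.
Adding the 5 years base period to October 9, 2018 gives a deadline of October 9, 2023, before any tolling.
Because the defendant's active military service ran from July 11, 2019 to January 14, 2020, the deadline is extended by 187 days to April 13, 2024.
None of the other events listed affects the running of the period under the stated rules.
Filing on February 4, 2024 beat the April 13, 2024 deadline — the action is timely.

TIMELY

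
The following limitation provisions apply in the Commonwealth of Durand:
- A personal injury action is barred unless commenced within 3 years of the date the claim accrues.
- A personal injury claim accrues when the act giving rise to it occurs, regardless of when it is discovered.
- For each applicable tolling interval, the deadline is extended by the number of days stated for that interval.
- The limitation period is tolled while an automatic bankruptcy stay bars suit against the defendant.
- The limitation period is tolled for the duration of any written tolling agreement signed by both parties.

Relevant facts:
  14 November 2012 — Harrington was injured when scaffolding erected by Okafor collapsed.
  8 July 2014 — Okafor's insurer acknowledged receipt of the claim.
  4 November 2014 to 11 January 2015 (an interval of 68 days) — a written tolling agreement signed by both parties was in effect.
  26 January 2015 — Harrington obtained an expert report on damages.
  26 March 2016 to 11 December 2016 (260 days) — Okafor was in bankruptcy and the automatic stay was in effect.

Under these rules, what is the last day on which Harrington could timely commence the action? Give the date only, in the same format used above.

21 January 2016

The claim accrued on 14 November 2012, the date of the act.
3 years from 14 November 2012 is 14 November 2015.
The written tolling agreement from 4 November 2014 to 11 January 2015 tolled the period for 68 days, extending the deadline to 21 January 2016.
By the time the automatic bankruptcy stay began on 26 March 2016, the limitation period had already expired on 21 January 2016; that interval cannot revive it.
None of the other events listed affects the running of the period under the stated rules.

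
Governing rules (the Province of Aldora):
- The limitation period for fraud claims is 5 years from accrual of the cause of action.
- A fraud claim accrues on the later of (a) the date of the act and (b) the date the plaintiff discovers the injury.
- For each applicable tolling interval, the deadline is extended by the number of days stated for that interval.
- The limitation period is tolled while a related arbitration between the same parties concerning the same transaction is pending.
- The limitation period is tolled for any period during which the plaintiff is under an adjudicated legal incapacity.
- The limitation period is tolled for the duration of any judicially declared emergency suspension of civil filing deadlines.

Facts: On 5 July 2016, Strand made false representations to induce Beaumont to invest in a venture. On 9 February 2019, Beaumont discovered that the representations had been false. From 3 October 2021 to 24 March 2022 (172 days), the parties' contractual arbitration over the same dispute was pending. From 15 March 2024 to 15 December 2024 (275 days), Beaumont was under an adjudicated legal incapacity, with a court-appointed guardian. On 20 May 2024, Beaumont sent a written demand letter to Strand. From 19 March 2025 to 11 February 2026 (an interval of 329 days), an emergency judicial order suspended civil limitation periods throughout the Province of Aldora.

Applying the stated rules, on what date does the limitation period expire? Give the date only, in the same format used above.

26 March 2026

The claim accrued on 9 February 2019 — the later of the 5 July 2016 act and the 9 February 2019 discovery.
5 years from 9 February 2019 is 9 February 2024.
Because the pending related arbitration ran from 3 October 2021 to 24 March 2022, the deadline is extended by 172 days to 30 July 2024.
The period was tolled for 275 days by the plaintiff's legal incapacity (15 March 2024 to 15 December 2024), pushing the deadline to 1 May 2025.
Because the emergency suspension of filing deadlines ran from 19 March 2025 to 11 February 2026, the deadline is extended by 329 days to 26 March 2026.
Nothing else in the chronology tolls or restarts the period.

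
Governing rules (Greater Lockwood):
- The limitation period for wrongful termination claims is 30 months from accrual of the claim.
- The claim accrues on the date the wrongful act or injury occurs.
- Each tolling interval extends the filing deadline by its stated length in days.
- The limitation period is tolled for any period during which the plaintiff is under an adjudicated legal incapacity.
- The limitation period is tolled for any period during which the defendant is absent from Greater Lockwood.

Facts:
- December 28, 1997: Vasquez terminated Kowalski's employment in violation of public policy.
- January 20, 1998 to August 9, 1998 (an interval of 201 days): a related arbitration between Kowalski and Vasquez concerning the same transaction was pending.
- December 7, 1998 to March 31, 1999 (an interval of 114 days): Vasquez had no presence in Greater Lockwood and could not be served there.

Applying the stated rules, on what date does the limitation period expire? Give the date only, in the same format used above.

October 20, 2000

The claim accrued on December 28, 1997, the date of the act.
30 months from December 28, 1997 is June 28, 2000.
The period was tolled for 114 days by the defendant's absence from the jurisdiction (December 7, 1998 to March 31, 1999), pushing the deadline to October 20, 2000.
Although a pending arbitration ran from January 20, 1998 to August 9, 1998, the stated rules do not make that a tolling event, so it is disregarded.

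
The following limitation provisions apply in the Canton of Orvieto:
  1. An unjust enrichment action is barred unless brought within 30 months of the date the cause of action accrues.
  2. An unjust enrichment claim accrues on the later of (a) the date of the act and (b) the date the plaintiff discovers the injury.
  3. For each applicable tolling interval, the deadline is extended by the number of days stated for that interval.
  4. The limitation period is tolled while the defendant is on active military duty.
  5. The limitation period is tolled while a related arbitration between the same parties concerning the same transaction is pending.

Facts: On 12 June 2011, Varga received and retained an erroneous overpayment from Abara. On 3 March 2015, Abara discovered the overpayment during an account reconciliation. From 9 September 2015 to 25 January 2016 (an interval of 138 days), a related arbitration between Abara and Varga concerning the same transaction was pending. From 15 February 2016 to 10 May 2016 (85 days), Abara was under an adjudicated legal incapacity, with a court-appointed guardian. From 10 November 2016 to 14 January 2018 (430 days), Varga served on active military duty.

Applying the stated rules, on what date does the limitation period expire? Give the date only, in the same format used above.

Taking the later of the act (12 June 2011) and discovery (3 March 2015), the claim accrued on 3 March 2015.
Adding the 30 months base period to 3 March 2015 gives a deadline of 3 September 2017, before any tolling.
Because the pending related arbitration ran from 9 September 2015 to 25 January 2016, the deadline is extended by 138 days to 19 January 2018.
The period was tolled for 430 days by the defendant's active military service (10 November 2016 to 14 January 2018), pushing the deadline to 25 March 2019.
Although the plaintiff's incapacity ran from 15 February 2016 to 10 May 2016, the stated rules do not make that a tolling event, so it is disregarded.

25 March 2019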